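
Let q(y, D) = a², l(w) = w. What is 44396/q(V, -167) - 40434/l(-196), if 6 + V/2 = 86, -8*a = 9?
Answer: 280089289/7938 ≈ 35285.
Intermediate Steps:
a = -9/8 (a = -⅛*9 = -9/8 ≈ -1.1250)
V = 160 (V = -12 + 2*86 = -12 + 172 = 160)
q(y, D) = 81/64 (q(y, D) = (-9/8)² = 81/64)
44396/q(V, -167) - 40434/l(-196) = 44396/(81/64) - 40434/(-196) = 44396*(64/81) - 40434*(-1/196) = 2841344/81 + 20217/98 = 280089289/7938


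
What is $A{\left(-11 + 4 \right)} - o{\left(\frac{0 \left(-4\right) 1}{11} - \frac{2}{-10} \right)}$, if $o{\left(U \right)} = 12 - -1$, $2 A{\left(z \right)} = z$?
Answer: $- \frac{33}{2} \approx -16.5$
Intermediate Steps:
$A{\left(z \right)} = \frac{z}{2}$
$o{\left(U \right)} = 13$ ($o{\left(U \right)} = 12 + 1 = 13$)
$A{\left(-11 + 4 \right)} - o{\left(\frac{0 \left(-4\right) 1}{11} - \frac{2}{-10} \right)} = \frac{-11 + 4}{2} - 13 = \frac{1}{2} \left(-7\right) - 13 = - \frac{7}{2} - 13 = - \frac{33}{2}$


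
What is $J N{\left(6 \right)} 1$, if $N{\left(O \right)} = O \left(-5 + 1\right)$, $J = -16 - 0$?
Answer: $384$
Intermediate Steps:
$J = -16$ ($J = -16 + 0 = -16$)
$N{\left(O \right)} = - 4 O$ ($N{\left(O \right)} = O \left(-4\right) = - 4 O$)
$J N{\left(6 \right)} 1 = - 16 \left(\left(-4\right) 6\right) 1 = \left(-16\right) \left(-24\right) 1 = 384 \cdot 1 = 384$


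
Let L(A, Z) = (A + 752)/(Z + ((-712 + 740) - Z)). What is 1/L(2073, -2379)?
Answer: 28/2825 ≈ 0.0099115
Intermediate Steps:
L(A, Z) = 188/7 + A/28 (L(A, Z) = (752 + A)/(Z + (28 - Z)) = (752 + A)/28 = (752 + A)*(1/28) = 188/7 + A/28)
1/L(2073, -2379) = 1/(188/7 + (1/28)*2073) = 1/(188/7 + 2073/28) = 1/(2825/28) = 28/2825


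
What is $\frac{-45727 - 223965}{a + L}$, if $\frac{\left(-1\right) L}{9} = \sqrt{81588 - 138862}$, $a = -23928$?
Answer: $\frac{1075531696}{96198063} - \frac{134846 i \sqrt{57274}}{32066021} \approx 11.18 - 1.0064 i$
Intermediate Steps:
$L = - 9 i \sqrt{57274}$ ($L = - 9 \sqrt{81588 - 138862} = - 9 \sqrt{-57274} = - 9 i \sqrt{57274} \approx - 2153.9 i$)
$\frac{-45727 - 223965}{a + L} = \frac{-45727 - 223965}{-23928 - 9 i \sqrt{57274}} = - \frac{269692}{-23928 - 9 i \sqrt{57274}}$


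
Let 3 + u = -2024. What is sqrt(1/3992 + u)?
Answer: 3*I*sqrt(897288826)/1996 ≈ 45.022*I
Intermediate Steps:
u = -2027 (u = -3 - 2024 = -2027)
sqrt(1/3992 + u) = sqrt(1/3992 - 2027) = sqrt(-8091783/3992) = 3*I*sqrt(897288826)/1996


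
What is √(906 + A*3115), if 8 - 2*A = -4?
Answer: 2*√4899 ≈ 139.99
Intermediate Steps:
A = 6 (A = 4 - ½*(-4) = 4 + 2 = 6)
√(906 + A*3115) = √(906 + 6*3115) = √(906 + 18690) = √19596 = 2*√4899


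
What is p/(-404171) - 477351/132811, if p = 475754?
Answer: -36588113645/7668336383 ≈ -4.7713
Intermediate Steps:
p/(-404171) - 477351/132811 = 475754/(-404171) - 477351/132811 = 475754*(-1/404171) - 477351*1/132811 = -475754/404171 - 68193/18973 = -36588113645/7668336383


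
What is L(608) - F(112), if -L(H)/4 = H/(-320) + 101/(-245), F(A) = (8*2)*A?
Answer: -436774/245 ≈ -1782.8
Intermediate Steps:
F(A) = 16*A
L(H) = 404/245 + H/80 (L(H) = -4*(H/(-320) + 101/(-245)) = -4*(H*(-1/320) + 101*(-1/245)) = -4*(-H/320 - 101/245) = -4*(-101/245 - H/320) = 404/245 + H/80)
L(608) - F(112) = (404/245 + (1/80)*608) - 16*112 = (404/245 + 38/5) - 1*1792 = 2266/245 - 1792 = -436774/245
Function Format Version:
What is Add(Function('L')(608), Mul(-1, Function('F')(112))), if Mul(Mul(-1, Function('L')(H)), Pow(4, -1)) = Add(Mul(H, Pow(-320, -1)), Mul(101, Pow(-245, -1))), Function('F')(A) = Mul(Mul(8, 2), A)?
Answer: Rational(-436774, 245) ≈ -1782.8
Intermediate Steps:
Function('F')(A) = Mul(16, A)
Function('L')(H) = Add(Rational(404, 245), Mul(Rational(1, 80), H)) (Function('L')(H) = Mul(-4, Add(Mul(H, Pow(-320, -1)), Mul(101, Pow(-245, -1)))) = Mul(-4, Add(Mul(H, Rational(-1, 320)), Mul(101, Rational(-1, 245)))) = Mul(-4, Add(Mul(Rational(-1, 320), H), Rational(-101, 245))) = Mul(-4, Add(Rational(-101, 245), Mul(Rational(-1, 320), H))) = Add(Rational(404, 245), Mul(Rational(1, 80), H)))
Add(Function('L')(608), Mul(-1, Function('F')(112))) = Add(Add(Rational(404, 245), Mul(Rational(1, 80), 608)), Mul(-1, Mul(16, 112))) = Add(Add(Rational(404, 245), Rational(38, 5)), Mul(-1, 1792)) = Add(Rational(2266, 245), -1792) = Rational(-436774, 245)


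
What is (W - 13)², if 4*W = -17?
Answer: 4761/16 ≈ 297.56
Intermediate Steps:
W = -17/4 (W = (¼)*(-17) = -17/4 ≈ -4.2500)
(W - 13)² = (-17/4 - 13)² = (-69/4)² = 4761/16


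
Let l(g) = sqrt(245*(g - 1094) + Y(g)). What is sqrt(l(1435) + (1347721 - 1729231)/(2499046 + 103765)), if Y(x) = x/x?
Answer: sqrt(-992998424610 + 6774625101721*sqrt(83546))/2602811 ≈ 16.997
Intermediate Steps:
Y(x) = 1
l(g) = sqrt(-268029 + 245*g) (l(g) = sqrt(245*(g - 1094) + 1) = sqrt(245*(-1094 + g) + 1) = sqrt((-268030 + 245*g) + 1) = sqrt(-268029 + 245*g))
sqrt(l(1435) + (1347721 - 1729231)/(2499046 + 103765)) = sqrt(sqrt(-268029 + 245*1435) + (1347721 - 1729231)/(2499046 + 103765)) = sqrt(sqrt(-268029 + 351575) - 381510/2602811) = sqrt(sqrt(83546) - 381510*1/2602811) = sqrt(sqrt(83546) - 381510/2602811) = sqrt(-381510/2602811 + sqrt(83546))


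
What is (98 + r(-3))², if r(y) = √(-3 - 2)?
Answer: (98 + I*√5)² ≈ 9599.0 + 438.27*I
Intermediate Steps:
r(y) = I*√5 (r(y) = √(-5) = I*√5)
(98 + r(-3))² = (98 + I*√5)²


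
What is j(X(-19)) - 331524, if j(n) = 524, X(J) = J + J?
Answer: -331000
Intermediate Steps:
X(J) = 2*J
j(X(-19)) - 331524 = 524 - 331524 = -331000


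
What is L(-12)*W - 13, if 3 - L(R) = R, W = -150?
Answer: -2263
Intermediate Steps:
L(R) = 3 - R
L(-12)*W - 13 = (3 - 1*(-12))*(-150) - 13 = (3 + 12)*(-150) - 13 = 15*(-150) - 13 = -2250 - 13 = -2263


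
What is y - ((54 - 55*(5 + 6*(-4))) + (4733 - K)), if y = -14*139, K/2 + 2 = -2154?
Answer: -12090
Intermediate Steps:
K = -4312 (K = -4 + 2*(-2154) = -4 - 4308 = -4312)
y = -1946
y - ((54 - 55*(5 + 6*(-4))) + (4733 - K)) = -1946 - ((54 - 55*(5 + 6*(-4))) + (4733 - 1*(-4312))) = -1946 - ((54 - 55*(5 - 24)) + (4733 + 4312)) = -1946 - ((54 - 55*(-19)) + 9045) = -1946 - ((54 + 1045) + 9045) = -1946 - (1099 + 9045) = -1946 - 1*10144 = -1946 - 10144 = -12090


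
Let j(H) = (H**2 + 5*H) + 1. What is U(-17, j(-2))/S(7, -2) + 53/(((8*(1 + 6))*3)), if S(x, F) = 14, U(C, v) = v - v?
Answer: 53/168 ≈ 0.31548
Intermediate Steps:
j(H) = 1 + H**2 + 5*H
U(C, v) = 0
U(-17, j(-2))/S(7, -2) + 53/(((8*(1 + 6))*3)) = 0/14 + 53/(((8*(1 + 6))*3)) = 0*(1/14) + 53/(((8*7)*3)) = 0 + 53/((56*3)) = 0 + 53/168 = 53/168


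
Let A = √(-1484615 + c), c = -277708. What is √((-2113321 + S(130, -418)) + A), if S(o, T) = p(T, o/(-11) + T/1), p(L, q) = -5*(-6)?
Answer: √(-2113291 + I*√1762323) ≈ 0.457 + 1453.7*I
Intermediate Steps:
p(L, q) = 30
S(o, T) = 30
A = I*√1762323 (A = √(-1484615 - 277708) = √(-1762323) = I*√1762323 ≈ 1327.5*I)
√((-2113321 + S(130, -418)) + A) = √((-2113321 + 30) + I*√1762323) = √(-2113291 + I*√1762323)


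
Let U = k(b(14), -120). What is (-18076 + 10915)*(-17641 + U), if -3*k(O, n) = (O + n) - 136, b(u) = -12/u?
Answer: 125714083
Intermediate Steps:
k(O, n) = 136/3 - O/3 - n/3 (k(O, n) = -((O + n) - 136)/3 = -(-136 + O + n)/3 = 136/3 - O/3 - n/3)
U = 1798/21 (U = 136/3 - (-4)/14 - ⅓*(-120) = 136/3 - (-4)/14 + 40 = 136/3 - ⅓*(-6/7) + 40 = 136/3 + 2/7 + 40 = 1798/21 ≈ 85.619)
(-18076 + 10915)*(-17641 + U) = (-18076 + 10915)*(-17641 + 1798/21) = -7161*(-368663/21) = 125714083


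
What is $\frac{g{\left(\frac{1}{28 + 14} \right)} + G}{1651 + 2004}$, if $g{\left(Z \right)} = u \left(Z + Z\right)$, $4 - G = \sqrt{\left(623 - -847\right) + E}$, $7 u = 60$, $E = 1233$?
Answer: $\frac{216}{179095} - \frac{\sqrt{2703}}{3655} \approx -0.013018$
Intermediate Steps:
$u = \frac{60}{7}$ ($u = \frac{1}{7} \cdot 60 = \frac{60}{7} \approx 8.5714$)
$G = 4 - \sqrt{2703}$ ($G = 4 - \sqrt{\left(623 - -847\right) + 1233} = 4 - \sqrt{\left(623 + 847\right) + 1233} = 4 - \sqrt{1470 + 1233} = 4 - \sqrt{2703} \approx -47.99$)
$g{\left(Z \right)} = \frac{120 Z}{7}$ ($g{\left(Z \right)} = \frac{60 \left(Z + Z\right)}{7} = \frac{60 \cdot 2 Z}{7} = \frac{120 Z}{7}$)
$\frac{g{\left(\frac{1}{28 + 14} \right)} + G}{1651 + 2004} = \frac{\frac{120}{7 \left(28 + 14\right)} + \left(4 - \sqrt{2703}\right)}{1651 + 2004} = \frac{\frac{120}{7 \cdot 42} + \left(4 - \sqrt{2703}\right)}{3655} = \left(\frac{120}{7} \cdot \frac{1}{42} + \left(4 - \sqrt{2703}\right)\right) \frac{1}{3655} = \left(\frac{20}{49} + \left(4 - \sqrt{2703}\right)\right) \frac{1}{3655} = \left(\frac{216}{49} - \sqrt{2703}\right) \frac{1}{3655} = \frac{216}{179095} - \frac{\sqrt{2703}}{3655}$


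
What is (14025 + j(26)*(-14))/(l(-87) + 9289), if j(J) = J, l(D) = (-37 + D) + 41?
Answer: 13661/9206 ≈ 1.4839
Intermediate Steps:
l(D) = 4 + D
(14025 + j(26)*(-14))/(l(-87) + 9289) = (14025 + 26*(-14))/((4 - 87) + 9289) = (14025 - 364)/(-83 + 9289) = 13661/9206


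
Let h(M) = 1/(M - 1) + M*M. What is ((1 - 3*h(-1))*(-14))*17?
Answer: 119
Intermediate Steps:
h(M) = M**2 + 1/(-1 + M) (h(M) = 1/(-1 + M) + M**2 = M**2 + 1/(-1 + M))
((1 - 3*h(-1))*(-14))*17 = ((1 - 3*(1 + (-1)**3 - 1*(-1)**2)/(-1 - 1))*(-14))*17 = ((1 - 3*(1 - 1 - 1*1)/(-2))*(-14))*17 = ((1 - (-3)*(1 - 1 - 1)/2)*(-14))*17 = ((1 - (-3)*(-1)/2)*(-14))*17 = ((1 - 3*1/2)*(-14))*17 = ((1 - 3/2)*(-14))*17 = -1/2*(-14)*17 = 7*17 = 119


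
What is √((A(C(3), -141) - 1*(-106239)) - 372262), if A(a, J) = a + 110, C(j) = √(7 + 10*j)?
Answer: √(-265913 + √37) ≈ 515.66*I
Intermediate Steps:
A(a, J) = 110 + a
√((A(C(3), -141) - 1*(-106239)) - 372262) = √(((110 + √(7 + 10*3)) - 1*(-106239)) - 372262) = √(((110 + √(7 + 30)) + 106239) - 372262) = √(((110 + √37) + 106239) - 372262) = √((106349 + √37) - 372262) = √(-265913 + √37)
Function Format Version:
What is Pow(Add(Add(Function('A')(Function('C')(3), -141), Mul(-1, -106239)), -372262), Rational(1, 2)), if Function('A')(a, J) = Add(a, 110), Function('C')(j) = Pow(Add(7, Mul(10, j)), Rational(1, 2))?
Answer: Pow(Add(-265913, Pow(37, Rational(1, 2))), Rational(1, 2)) ≈ Mul(515.66, I)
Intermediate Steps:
Function('A')(a, J) = Add(110, a)
Pow(Add(Add(Function('A')(Function('C')(3), -141), Mul(-1, -106239)), -372262), Rational(1, 2)) = Pow(Add(Add(Add(110, Pow(Add(7, Mul(10, 3)), Rational(1, 2))), Mul(-1, -106239)), -372262), Rational(1, 2)) = Pow(Add(Add(Add(110, Pow(Add(7, 30), Rational(1, 2))), 106239), -372262), Rational(1, 2)) = Pow(Add(Add(Add(110, Pow(37, Rational(1, 2))), 106239), -372262), Rational(1, 2)) = Pow(Add(Add(106349, Pow(37, Rational(1, 2))), -372262), Rational(1, 2)) = Pow(Add(-265913, Pow(37, Rational(1, 2))), Rational(1, 2))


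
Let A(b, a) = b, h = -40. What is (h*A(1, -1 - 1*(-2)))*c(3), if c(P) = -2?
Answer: 80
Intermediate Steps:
(h*A(1, -1 - 1*(-2)))*c(3) = -40*1*(-2) = -40*(-2) = 80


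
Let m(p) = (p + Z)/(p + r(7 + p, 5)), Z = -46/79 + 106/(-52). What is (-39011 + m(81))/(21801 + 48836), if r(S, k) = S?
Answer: -13541571395/24519939262 ≈ -0.55227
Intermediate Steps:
Z = -5383/2054 (Z = -46*1/79 + 106*(-1/52) = -46/79 - 53/26 = -5383/2054 ≈ -2.6207)
m(p) = (-5383/2054 + p)/(7 + 2*p) (m(p) = (p - 5383/2054)/(p + (7 + p)) = (-5383/2054 + p)/(7 + 2*p))
(-39011 + m(81))/(21801 + 48836) = (-39011 + (-5383 + 2054*81)/(2054*(7 + 2*81)))/(21801 + 48836) = (-39011 + (-5383 + 166374)/(2054*(7 + 162)))/70637 = (-39011 + (1/2054)*160991/169)*(1/70637) = (-39011 + (1/2054)*(1/169)*160991)*(1/70637) = (-39011 + 160991/347126)*(1/70637) = -13541571395/347126*1/70637 = -13541571395/24519939262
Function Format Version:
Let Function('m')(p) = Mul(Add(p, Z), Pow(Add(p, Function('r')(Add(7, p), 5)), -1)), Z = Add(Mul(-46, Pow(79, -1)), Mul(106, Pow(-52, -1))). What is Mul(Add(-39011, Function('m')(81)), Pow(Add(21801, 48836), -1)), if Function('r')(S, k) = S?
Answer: Rational(-13541571395, 24519939262) ≈ -0.55227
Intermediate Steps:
Z = Rational(-5383, 2054) (Z = Add(Mul(-46, Rational(1, 79)), Mul(106, Rational(-1, 52))) = Add(Rational(-46, 79), Rational(-53, 26)) = Rational(-5383, 2054) ≈ -2.6207)
Function('m')(p) = Mul(Pow(Add(7, Mul(2, p)), -1), Add(Rational(-5383, 2054), p)) (Function('m')(p) = Mul(Add(p, Rational(-5383, 2054)), Pow(Add(p, Add(7, p)), -1)) = Mul(Add(Rational(-5383, 2054), p), Pow(Add(7, Mul(2, p)), -1)) = Mul(Pow(Add(7, Mul(2, p)), -1), Add(Rational(-5383, 2054), p)))
Mul(Add(-39011, Function('m')(81)), Pow(Add(21801, 48836), -1)) = Mul(Add(-39011, Mul(Rational(1, 2054), Pow(Add(7, Mul(2, 81)), -1), Add(-5383, Mul(2054, 81)))), Pow(Add(21801, 48836), -1)) = Mul(Add(-39011, Mul(Rational(1, 2054), Pow(Add(7, 162), -1), Add(-5383, 166374))), Pow(70637, -1)) = Mul(Add(-39011, Mul(Rational(1, 2054), Pow(169, -1), 160991)), Rational(1, 70637)) = Mul(Add(-39011, Mul(Rational(1, 2054), Rational(1, 169), 160991)), Rational(1, 70637)) = Mul(Add(-39011, Rational(160991, 347126)), Rational(1, 70637)) = Mul(Rational(-13541571395, 347126), Rational(1, 70637)) = Rational(-13541571395, 24519939262)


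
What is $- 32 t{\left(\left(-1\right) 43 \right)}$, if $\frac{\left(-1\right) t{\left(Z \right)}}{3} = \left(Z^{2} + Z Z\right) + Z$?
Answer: $350880$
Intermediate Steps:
$t{\left(Z \right)} = - 6 Z^{2} - 3 Z$ ($t{\left(Z \right)} = - 3 \left(\left(Z^{2} + Z Z\right) + Z\right) = - 3 \left(\left(Z^{2} + Z^{2}\right) + Z\right) = - 3 \left(2 Z^{2} + Z\right) = - 3 \left(Z + 2 Z^{2}\right) = - 6 Z^{2} - 3 Z$)
$- 32 t{\left(\left(-1\right) 43 \right)} = - 32 \left(- 3 \left(\left(-1\right) 43\right) \left(1 + 2 \left(\left(-1\right) 43\right)\right)\right) = - 32 \left(\left(-3\right) \left(-43\right) \left(1 + 2 \left(-43\right)\right)\right) = - 32 \left(\left(-3\right) \left(-43\right) \left(1 - 86\right)\right) = - 32 \left(\left(-3\right) \left(-43\right) \left(-85\right)\right) = \left(-32\right) \left(-10965\right) = 350880$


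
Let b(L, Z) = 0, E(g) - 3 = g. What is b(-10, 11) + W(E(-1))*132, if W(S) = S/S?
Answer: 132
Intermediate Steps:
E(g) = 3 + g
W(S) = 1
b(-10, 11) + W(E(-1))*132 = 0 + 1*132 = 0 + 132 = 132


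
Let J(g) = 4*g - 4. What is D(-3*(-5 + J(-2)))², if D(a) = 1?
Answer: 1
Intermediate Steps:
J(g) = -4 + 4*g
D(-3*(-5 + J(-2)))² = 1² = 1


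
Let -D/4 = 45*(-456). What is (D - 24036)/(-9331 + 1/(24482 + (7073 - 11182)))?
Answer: -591265206/95050231 ≈ -6.2206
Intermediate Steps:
D = 82080 (D = -180*(-456) = -4*(-20520) = 82080)
(D - 24036)/(-9331 + 1/(24482 + (7073 - 11182))) = (82080 - 24036)/(-9331 + 1/(24482 + (7073 - 11182))) = 58044/(-9331 + 1/(24482 - 4109)) = 58044/(-9331 + 1/20373) = 58044/(-190100462/20373) = 58044*(-20373/190100462) = -591265206/95050231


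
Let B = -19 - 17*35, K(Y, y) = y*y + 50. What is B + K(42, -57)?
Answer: 2685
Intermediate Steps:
K(Y, y) = 50 + y² (K(Y, y) = y² + 50 = 50 + y²)
B = -614 (B = -19 - 595 = -614)
B + K(42, -57) = -614 + (50 + (-57)²) = -614 + (50 + 3249) = -614 + 3299 = 2685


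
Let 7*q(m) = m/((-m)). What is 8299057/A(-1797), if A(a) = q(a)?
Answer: -58093399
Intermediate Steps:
q(m) = -1/7 (q(m) = (m/((-m)))/7 = (m*(-1/m))/7 = (1/7)*(-1) = -1/7)
A(a) = -1/7
8299057/A(-1797) = 8299057/(-1/7) = 8299057*(-7) = -58093399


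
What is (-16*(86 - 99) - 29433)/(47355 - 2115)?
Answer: -5845/9048 ≈ -0.64600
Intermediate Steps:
(-16*(86 - 99) - 29433)/(47355 - 2115) = (-16*(-13) - 29433)/45240 = (208 - 29433)*(1/45240) = -29225*1/45240 = -5845/9048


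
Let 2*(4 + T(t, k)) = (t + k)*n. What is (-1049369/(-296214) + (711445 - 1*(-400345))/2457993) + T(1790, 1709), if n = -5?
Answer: -353832662798932/40449552139 ≈ -8747.5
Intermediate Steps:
T(t, k) = -4 - 5*k/2 - 5*t/2 (T(t, k) = -4 + ((t + k)*(-5))/2 = -4 + ((k + t)*(-5))/2 = -4 + (-5*k - 5*t)/2 = -4 + (-5*k/2 - 5*t/2) = -4 - 5*k/2 - 5*t/2)
(-1049369/(-296214) + (711445 - 1*(-400345))/2457993) + T(1790, 1709) = (-1049369/(-296214) + (711445 - 1*(-400345))/2457993) + (-4 - 5/2*1709 - 5/2*1790) = (-1049369*(-1/296214) + (711445 + 400345)*(1/2457993)) + (-4 - 8545/2 - 4475) = (1049369/296214 + 1111790*(1/2457993)) - 17503/2 = (1049369/296214 + 1111790/2457993) - 17503/2 = 323185491053/80899104278 - 17503/2 = -353832662798932/40449552139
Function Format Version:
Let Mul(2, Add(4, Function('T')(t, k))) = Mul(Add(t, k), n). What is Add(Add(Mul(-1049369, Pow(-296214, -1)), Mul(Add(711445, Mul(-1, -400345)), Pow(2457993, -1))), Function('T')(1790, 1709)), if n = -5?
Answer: Rational(-353832662798932, 40449552139) ≈ -8747.5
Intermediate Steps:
Function('T')(t, k) = Add(-4, Mul(Rational(-5, 2), k), Mul(Rational(-5, 2), t)) (Function('T')(t, k) = Add(-4, Mul(Rational(1, 2), Mul(Add(t, k), -5))) = Add(-4, Mul(Rational(1, 2), Mul(Add(k, t), -5))) = Add(-4, Mul(Rational(1, 2), Add(Mul(-5, k), Mul(-5, t)))) = Add(-4, Add(Mul(Rational(-5, 2), k), Mul(Rational(-5, 2), t))) = Add(-4, Mul(Rational(-5, 2), k), Mul(Rational(-5, 2), t)))
Add(Add(Mul(-1049369, Pow(-296214, -1)), Mul(Add(711445, Mul(-1, -400345)), Pow(2457993, -1))), Function('T')(1790, 1709)) = Add(Add(Mul(-1049369, Pow(-296214, -1)), Mul(Add(711445, Mul(-1, -400345)), Pow(2457993, -1))), Add(-4, Mul(Rational(-5, 2), 1709), Mul(Rational(-5, 2), 1790))) = Add(Add(Mul(-1049369, Rational(-1, 296214)), Mul(Add(711445, 400345), Rational(1, 2457993))), Add(-4, Rational(-8545, 2), -4475)) = Add(Add(Rational(1049369, 296214), Mul(1111790, Rational(1, 2457993))), Rational(-17503, 2)) = Add(Add(Rational(1049369, 296214), Rational(1111790, 2457993)), Rational(-17503, 2)) = Add(Rational(323185491053, 80899104278), Rational(-17503, 2)) = Rational(-353832662798932, 40449552139)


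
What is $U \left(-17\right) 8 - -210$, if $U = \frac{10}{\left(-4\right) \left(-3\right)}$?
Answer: $\frac{290}{3} \approx 96.667$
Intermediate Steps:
$U = \frac{5}{6}$ ($U = \frac{10}{12} = 10 \cdot \frac{1}{12} = \frac{5}{6} \approx 0.83333$)
$U \left(-17\right) 8 - -210 = \frac{5}{6} \left(-17\right) 8 - -210 = \left(- \frac{85}{6}\right) 8 + 210 = - \frac{340}{3} + 210 = \frac{290}{3}$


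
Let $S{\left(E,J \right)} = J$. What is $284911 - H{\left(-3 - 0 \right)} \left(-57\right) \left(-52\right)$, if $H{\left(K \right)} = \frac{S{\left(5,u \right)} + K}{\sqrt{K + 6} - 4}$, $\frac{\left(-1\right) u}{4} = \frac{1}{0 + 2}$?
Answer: $280351 - 1140 \sqrt{3} \approx 2.7838 \cdot 10^{5}$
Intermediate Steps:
$u = -2$ ($u = - \frac{4}{0 + 2} = - \frac{4}{2} = \left(-4\right) \frac{1}{2} = -2$)
$H{\left(K \right)} = \frac{-2 + K}{-4 + \sqrt{6 + K}}$ ($H{\left(K \right)} = \frac{-2 + K}{\sqrt{K + 6} - 4} = \frac{-2 + K}{\sqrt{6 + K} - 4} = \frac{-2 + K}{-4 + \sqrt{6 + K}}$)
$284911 - H{\left(-3 - 0 \right)} \left(-57\right) \left(-52\right) = 284911 - \frac{-2 - 3}{-4 + \sqrt{6 - 3}} \left(-57\right) \left(-52\right) = 284911 - \frac{1}{-4 + \sqrt{3}} \left(-5\right) \left(-57\right) \left(-52\right) = 284911 - - \frac{5}{-4 + \sqrt{3}} \left(-57\right) \left(-52\right) = 284911 - \frac{285}{-4 + \sqrt{3}} \left(-52\right) = 284911 - - \frac{14820}{-4 + \sqrt{3}} = 284911 + \frac{14820}{-4 + \sqrt{3}}$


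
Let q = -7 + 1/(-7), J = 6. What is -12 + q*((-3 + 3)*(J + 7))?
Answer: -12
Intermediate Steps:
q = -50/7 (q = -7 - ⅐ = -50/7 ≈ -7.1429)
-12 + q*((-3 + 3)*(J + 7)) = -12 - 50*(-3 + 3)*(6 + 7)/7 = -12 - 0*13 = -12 - 50/7*0 = -12 + 0 = -12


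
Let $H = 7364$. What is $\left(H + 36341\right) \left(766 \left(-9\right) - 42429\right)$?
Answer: $-2155661715$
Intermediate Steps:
$\left(H + 36341\right) \left(766 \left(-9\right) - 42429\right) = \left(7364 + 36341\right) \left(766 \left(-9\right) - 42429\right) = 43705 \left(-6894 - 42429\right) = 43705 \left(-49323\right) = -2155661715$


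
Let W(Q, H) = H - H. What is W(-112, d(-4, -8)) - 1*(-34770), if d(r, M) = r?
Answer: 34770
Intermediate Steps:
W(Q, H) = 0
W(-112, d(-4, -8)) - 1*(-34770) = 0 - 1*(-34770) = 0 + 34770 = 34770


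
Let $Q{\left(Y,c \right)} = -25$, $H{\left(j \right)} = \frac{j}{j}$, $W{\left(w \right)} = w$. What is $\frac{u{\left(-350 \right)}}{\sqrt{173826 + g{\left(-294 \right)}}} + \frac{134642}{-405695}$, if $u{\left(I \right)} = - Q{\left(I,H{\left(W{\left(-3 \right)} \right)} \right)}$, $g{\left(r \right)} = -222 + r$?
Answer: $- \frac{134642}{405695} + \frac{5 \sqrt{173310}}{34662} \approx -0.27183$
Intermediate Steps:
$H{\left(j \right)} = 1$
$u{\left(I \right)} = 25$ ($u{\left(I \right)} = \left(-1\right) \left(-25\right) = 25$)
$\frac{u{\left(-350 \right)}}{\sqrt{173826 + g{\left(-294 \right)}}} + \frac{134642}{-405695} = \frac{25}{\sqrt{173826 - 516}} + \frac{134642}{-405695} = \frac{25}{\sqrt{173826 - 516}} + 134642 \left(- \frac{1}{405695}\right) = \frac{25}{\sqrt{173310}} - \frac{134642}{405695} = 25 \frac{\sqrt{173310}}{173310} - \frac{134642}{405695} = \frac{5 \sqrt{173310}}{34662} - \frac{134642}{405695} = - \frac{134642}{405695} + \frac{5 \sqrt{173310}}{34662}$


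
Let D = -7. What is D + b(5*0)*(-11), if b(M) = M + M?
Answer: -7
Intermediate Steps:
b(M) = 2*M
D + b(5*0)*(-11) = -7 + (2*(5*0))*(-11) = -7 + (2*0)*(-11) = -7 + 0*(-11) = -7 + 0 = -7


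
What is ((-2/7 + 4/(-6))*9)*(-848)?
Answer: 50880/7 ≈ 7268.6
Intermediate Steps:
((-2/7 + 4/(-6))*9)*(-848) = ((-2*⅐ + 4*(-⅙))*9)*(-848) = ((-2/7 - ⅔)*9)*(-848) = -20/21*9*(-848) = -60/7*(-848) = 50880/7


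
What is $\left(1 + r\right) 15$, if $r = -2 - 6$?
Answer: $-105$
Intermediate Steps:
$r = -8$ ($r = -2 - 6 = -8$)
$\left(1 + r\right) 15 = \left(1 - 8\right) 15 = \left(-7\right) 15 = -105$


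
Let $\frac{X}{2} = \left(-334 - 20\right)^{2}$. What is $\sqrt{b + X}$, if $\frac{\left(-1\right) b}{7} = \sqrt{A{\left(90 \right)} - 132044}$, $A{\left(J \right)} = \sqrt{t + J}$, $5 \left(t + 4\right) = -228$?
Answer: $\frac{\sqrt{6265800 - 35 i \sqrt{5} \sqrt{660220 - \sqrt{1010}}}}{5} \approx 500.64 - 2.5403 i$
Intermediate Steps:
$t = - \frac{248}{5}$ ($t = -4 + \frac{1}{5} \left(-228\right) = -4 - \frac{228}{5} = - \frac{248}{5} \approx -49.6$)
$X = 250632$ ($X = 2 \left(-334 - 20\right)^{2} = 2 \left(-354\right)^{2} = 2 \cdot 125316 = 250632$)
$A{\left(J \right)} = \sqrt{- \frac{248}{5} + J}$
$b = - 7 \sqrt{-132044 + \frac{\sqrt{1010}}{5}}$ ($b = - 7 \sqrt{\frac{\sqrt{-1240 + 25 \cdot 90}}{5} - 132044} = - 7 \sqrt{\frac{\sqrt{-1240 + 2250}}{5} - 132044} = - 7 \sqrt{\frac{\sqrt{1010}}{5} - 132044} = - 7 \sqrt{-132044 + \frac{\sqrt{1010}}{5}} \approx - 2543.6 i$)
$\sqrt{b + X} = \sqrt{- \frac{7 i \sqrt{3301100 - 5 \sqrt{1010}}}{5} + 250632} = \sqrt{250632 - \frac{7 i \sqrt{3301100 - 5 \sqrt{1010}}}{5}}$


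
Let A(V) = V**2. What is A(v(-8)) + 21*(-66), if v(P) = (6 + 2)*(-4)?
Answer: -362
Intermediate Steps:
v(P) = -32 (v(P) = 8*(-4) = -32)
A(v(-8)) + 21*(-66) = (-32)**2 + 21*(-66) = 1024 - 1386 = -362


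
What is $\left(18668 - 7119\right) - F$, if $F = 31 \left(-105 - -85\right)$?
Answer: $12169$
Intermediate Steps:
$F = -620$ ($F = 31 \left(-105 + 85\right) = 31 \left(-20\right) = -620$)
$\left(18668 - 7119\right) - F = \left(18668 - 7119\right) - -620 = 11549 + 620 = 12169$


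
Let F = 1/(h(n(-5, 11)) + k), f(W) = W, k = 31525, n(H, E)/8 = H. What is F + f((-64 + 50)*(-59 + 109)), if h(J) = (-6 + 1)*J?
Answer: -22207499/31725 ≈ -700.00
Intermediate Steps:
n(H, E) = 8*H
h(J) = -5*J
F = 1/31725 (F = 1/(-40*(-5) + 31525) = 1/(-5*(-40) + 31525) = 1/(200 + 31525) = 1/31725 ≈ 3.1521e-5)
F + f((-64 + 50)*(-59 + 109)) = 1/31725 + (-64 + 50)*(-59 + 109) = 1/31725 - 14*50 = 1/31725 - 700 = -22207499/31725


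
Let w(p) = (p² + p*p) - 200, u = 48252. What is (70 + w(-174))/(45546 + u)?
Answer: 30211/46899 ≈ 0.64417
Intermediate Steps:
w(p) = -200 + 2*p² (w(p) = (p² + p²) - 200 = 2*p² - 200 = -200 + 2*p²)
(70 + w(-174))/(45546 + u) = (70 + (-200 + 2*(-174)²))/(45546 + 48252) = (70 + (-200 + 2*30276))/93798 = (70 + (-200 + 60552))*(1/93798) = (70 + 60352)*(1/93798) = 60422*(1/93798) = 30211/46899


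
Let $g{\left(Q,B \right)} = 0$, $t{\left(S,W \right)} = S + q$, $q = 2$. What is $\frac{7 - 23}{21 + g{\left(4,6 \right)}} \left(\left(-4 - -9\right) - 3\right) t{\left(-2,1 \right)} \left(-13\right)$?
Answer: $0$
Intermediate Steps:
$t{\left(S,W \right)} = 2 + S$ ($t{\left(S,W \right)} = S + 2 = 2 + S$)
$\frac{7 - 23}{21 + g{\left(4,6 \right)}} \left(\left(-4 - -9\right) - 3\right) t{\left(-2,1 \right)} \left(-13\right) = \frac{7 - 23}{21 + 0} \left(\left(-4 - -9\right) - 3\right) \left(2 - 2\right) \left(-13\right) = - \frac{16}{21} \left(\left(-4 + 9\right) - 3\right) 0 \left(-13\right) = \left(-16\right) \frac{1}{21} \left(5 - 3\right) 0 \left(-13\right) = - \frac{16 \cdot 2 \cdot 0}{21} \left(-13\right) = \left(- \frac{16}{21}\right) 0 \left(-13\right) = 0 \left(-13\right) = 0$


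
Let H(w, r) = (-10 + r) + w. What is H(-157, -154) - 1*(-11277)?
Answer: 10956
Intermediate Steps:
H(w, r) = -10 + r + w
H(-157, -154) - 1*(-11277) = (-10 - 154 - 157) - 1*(-11277) = -321 + 11277 = 10956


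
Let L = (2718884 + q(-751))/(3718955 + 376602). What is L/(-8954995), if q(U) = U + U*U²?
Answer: 420846618/36675692457215 ≈ 1.1475e-5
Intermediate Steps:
q(U) = U + U³
L = -420846618/4095557 (L = (2718884 + (-751 + (-751)³))/(3718955 + 376602) = (2718884 + (-751 - 423564751))/4095557 = (2718884 - 423565502)*(1/4095557) = -420846618*1/4095557 = -420846618/4095557 ≈ -102.76)
L/(-8954995) = -420846618/4095557/(-8954995) = -420846618/4095557*(-1/8954995) = 420846618/36675692457215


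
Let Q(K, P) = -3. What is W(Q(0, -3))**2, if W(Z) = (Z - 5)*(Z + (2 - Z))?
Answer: 256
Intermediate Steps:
W(Z) = -10 + 2*Z (W(Z) = (-5 + Z)*2 = -10 + 2*Z)
W(Q(0, -3))**2 = (-10 + 2*(-3))**2 = (-10 - 6)**2 = (-16)**2 = 256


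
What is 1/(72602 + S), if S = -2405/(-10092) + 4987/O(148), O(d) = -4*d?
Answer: 1493616/108427282571 ≈ 1.3775e-5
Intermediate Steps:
S = -12226261/1493616 (S = -2405/(-10092) + 4987/((-4*148)) = -2405*(-1/10092) + 4987/(-592) = 2405/10092 + 4987*(-1/592) = 2405/10092 - 4987/592 = -12226261/1493616 ≈ -8.1857)
1/(72602 + S) = 1/(72602 - 12226261/1493616) = 1/(108427282571/1493616) = 1493616/108427282571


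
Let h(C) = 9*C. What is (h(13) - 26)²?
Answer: 8281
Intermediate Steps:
(h(13) - 26)² = (9*13 - 26)² = (117 - 26)² = 91² = 8281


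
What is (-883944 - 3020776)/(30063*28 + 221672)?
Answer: -976180/265859 ≈ -3.6718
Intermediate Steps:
(-883944 - 3020776)/(30063*28 + 221672) = -3904720/(841764 + 221672) = -3904720/1063436 = -3904720*1/1063436 = -976180/265859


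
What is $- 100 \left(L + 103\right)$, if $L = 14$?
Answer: $-11700$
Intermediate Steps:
$- 100 \left(L + 103\right) = - 100 \left(14 + 103\right) = \left(-100\right) 117 = -11700$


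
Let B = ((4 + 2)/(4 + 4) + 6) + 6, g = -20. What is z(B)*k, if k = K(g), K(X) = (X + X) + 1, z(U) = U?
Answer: -1989/4 ≈ -497.25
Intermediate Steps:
B = 51/4 (B = (6/8 + 6) + 6 = (6*(⅛) + 6) + 6 = (¾ + 6) + 6 = 27/4 + 6 = 51/4 ≈ 12.750)
K(X) = 1 + 2*X (K(X) = 2*X + 1 = 1 + 2*X)
k = -39 (k = 1 + 2*(-20) = 1 - 40 = -39)
z(B)*k = (51/4)*(-39) = -1989/4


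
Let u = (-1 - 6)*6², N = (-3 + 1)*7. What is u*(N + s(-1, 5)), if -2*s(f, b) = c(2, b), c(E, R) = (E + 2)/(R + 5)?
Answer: 17892/5 ≈ 3578.4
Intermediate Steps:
N = -14 (N = -2*7 = -14)
c(E, R) = (2 + E)/(5 + R)
u = -252 (u = -7*36 = -252)
s(f, b) = -2/(5 + b) (s(f, b) = -(2 + 2)/(2*(5 + b)) = -4/(2*(5 + b)) = -2/(5 + b))
u*(N + s(-1, 5)) = -252*(-14 - 2/(5 + 5)) = -252*(-14 - 2/10) = -252*(-14 - 2*⅒) = -252*(-14 - ⅕) = -252*(-71/5) = 17892/5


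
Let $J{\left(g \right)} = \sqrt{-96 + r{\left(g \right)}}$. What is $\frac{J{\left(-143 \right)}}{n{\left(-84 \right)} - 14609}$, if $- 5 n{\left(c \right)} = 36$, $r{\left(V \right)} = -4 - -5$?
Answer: $- \frac{5 i \sqrt{95}}{73081} \approx - 0.00066685 i$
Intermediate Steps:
$r{\left(V \right)} = 1$ ($r{\left(V \right)} = -4 + 5 = 1$)
$n{\left(c \right)} = - \frac{36}{5}$ ($n{\left(c \right)} = \left(- \frac{1}{5}\right) 36 = - \frac{36}{5}$)
$J{\left(g \right)} = i \sqrt{95}$ ($J{\left(g \right)} = \sqrt{-96 + 1} = \sqrt{-95} = i \sqrt{95}$)
$\frac{J{\left(-143 \right)}}{n{\left(-84 \right)} - 14609} = \frac{i \sqrt{95}}{- \frac{36}{5} - 14609} = \frac{i \sqrt{95}}{- \frac{73081}{5}} = i \sqrt{95} \left(- \frac{5}{73081}\right) = - \frac{5 i \sqrt{95}}{73081}$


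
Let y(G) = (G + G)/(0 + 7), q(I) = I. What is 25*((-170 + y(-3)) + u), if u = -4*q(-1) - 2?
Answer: -29550/7 ≈ -4221.4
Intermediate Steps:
y(G) = 2*G/7 (y(G) = (2*G)/7 = (2*G)*(⅐) = 2*G/7)
u = 2 (u = -4*(-1) - 2 = 4 - 2 = 2)
25*((-170 + y(-3)) + u) = 25*((-170 + (2/7)*(-3)) + 2) = 25*((-170 - 6/7) + 2) = 25*(-1196/7 + 2) = 25*(-1182/7) = -29550/7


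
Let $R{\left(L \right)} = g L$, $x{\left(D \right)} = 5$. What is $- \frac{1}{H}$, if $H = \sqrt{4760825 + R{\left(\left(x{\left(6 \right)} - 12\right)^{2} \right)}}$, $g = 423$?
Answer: $- \frac{\sqrt{298847}}{1195388} \approx -0.00045732$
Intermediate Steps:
$R{\left(L \right)} = 423 L$
$H = 4 \sqrt{298847}$ ($H = \sqrt{4760825 + 423 \left(5 - 12\right)^{2}} = \sqrt{4760825 + 423 \left(-7\right)^{2}} = \sqrt{4760825 + 423 \cdot 49} = \sqrt{4760825 + 20727} = \sqrt{4781552} = 4 \sqrt{298847} \approx 2186.7$)
$- \frac{1}{H} = - \frac{1}{4 \sqrt{298847}} = - \frac{\sqrt{298847}}{1195388}$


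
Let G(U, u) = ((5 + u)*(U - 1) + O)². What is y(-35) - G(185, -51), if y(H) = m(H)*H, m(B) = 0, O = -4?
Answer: -71707024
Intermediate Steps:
G(U, u) = (-4 + (-1 + U)*(5 + u))² (G(U, u) = ((5 + u)*(U - 1) - 4)² = ((5 + u)*(-1 + U) - 4)² = ((-1 + U)*(5 + u) - 4)² = (-4 + (-1 + U)*(5 + u))²)
y(H) = 0 (y(H) = 0*H = 0)
y(-35) - G(185, -51) = 0 - (-9 - 1*(-51) + 5*185 + 185*(-51))² = 0 - (-9 + 51 + 925 - 9435)² = 0 - 1*(-8468)² = 0 - 1*71707024 = 0 - 71707024 = -71707024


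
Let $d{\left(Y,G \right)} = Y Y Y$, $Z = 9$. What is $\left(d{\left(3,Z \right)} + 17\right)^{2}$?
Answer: $1936$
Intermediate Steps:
$d{\left(Y,G \right)} = Y^{3}$ ($d{\left(Y,G \right)} = Y^{2} Y = Y^{3}$)
$\left(d{\left(3,Z \right)} + 17\right)^{2} = \left(3^{3} + 17\right)^{2} = \left(27 + 17\right)^{2} = 44^{2} = 1936$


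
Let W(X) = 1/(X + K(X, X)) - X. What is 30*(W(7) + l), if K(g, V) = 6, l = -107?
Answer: -44430/13 ≈ -3417.7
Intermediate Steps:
W(X) = 1/(6 + X) - X (W(X) = 1/(X + 6) - X = 1/(6 + X) - X)
30*(W(7) + l) = 30*((1 - 1*7² - 6*7)/(6 + 7) - 107) = 30*((1 - 1*49 - 42)/13 - 107) = 30*((1 - 49 - 42)/13 - 107) = 30*((1/13)*(-90) - 107) = 30*(-90/13 - 107) = 30*(-1481/13) = -44430/13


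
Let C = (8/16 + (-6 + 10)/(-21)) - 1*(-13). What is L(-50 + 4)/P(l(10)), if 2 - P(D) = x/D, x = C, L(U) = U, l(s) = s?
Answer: -19320/281 ≈ -68.754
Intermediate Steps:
C = 559/42 (C = (8*(1/16) + 4*(-1/21)) + 13 = (½ - 4/21) + 13 = 13/42 + 13 = 559/42 ≈ 13.310)
x = 559/42 ≈ 13.310
P(D) = 2 - 559/(42*D)
L(-50 + 4)/P(l(10)) = (-50 + 4)/(2 - 559/42/10) = -46/(2 - 559/42*⅒) = -46/(2 - 559/420) = -46/281/420 = -46*420/281 = -19320/281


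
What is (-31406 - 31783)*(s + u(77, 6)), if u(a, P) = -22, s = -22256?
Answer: 1407724542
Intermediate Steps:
(-31406 - 31783)*(s + u(77, 6)) = (-31406 - 31783)*(-22256 - 22) = -63189*(-22278) = 1407724542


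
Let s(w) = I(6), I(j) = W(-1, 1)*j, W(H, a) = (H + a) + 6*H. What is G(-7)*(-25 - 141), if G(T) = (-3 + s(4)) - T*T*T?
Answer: -50464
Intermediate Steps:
W(H, a) = a + 7*H
I(j) = -6*j (I(j) = (1 + 7*(-1))*j = (1 - 7)*j = -6*j)
s(w) = -36 (s(w) = -6*6 = -36)
G(T) = -39 - T³ (G(T) = (-3 - 36) - T*T*T = -39 - T²*T = -39 - T³)
G(-7)*(-25 - 141) = (-39 - 1*(-7)³)*(-25 - 141) = (-39 - 1*(-343))*(-166) = (-39 + 343)*(-166) = 304*(-166) = -50464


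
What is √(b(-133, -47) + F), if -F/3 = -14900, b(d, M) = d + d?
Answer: √44434 ≈ 210.79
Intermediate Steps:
b(d, M) = 2*d
F = 44700 (F = -3*(-14900) = 44700)
√(b(-133, -47) + F) = √(2*(-133) + 44700) = √(-266 + 44700) = √44434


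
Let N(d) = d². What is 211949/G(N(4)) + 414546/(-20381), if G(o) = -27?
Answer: -4330925311/550287 ≈ -7870.3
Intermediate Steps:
211949/G(N(4)) + 414546/(-20381) = 211949/(-27) + 414546/(-20381) = 211949*(-1/27) + 414546*(-1/20381) = -211949/27 - 414546/20381 = -4330925311/550287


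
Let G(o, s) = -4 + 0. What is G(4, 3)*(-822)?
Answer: 3288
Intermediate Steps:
G(o, s) = -4
G(4, 3)*(-822) = -4*(-822) = 3288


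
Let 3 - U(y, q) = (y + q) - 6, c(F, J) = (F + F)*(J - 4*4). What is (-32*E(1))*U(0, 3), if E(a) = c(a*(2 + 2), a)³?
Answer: 331776000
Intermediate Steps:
c(F, J) = 2*F*(-16 + J) (c(F, J) = (2*F)*(J - 16) = (2*F)*(-16 + J) = 2*F*(-16 + J))
U(y, q) = 9 - q - y (U(y, q) = 3 - ((y + q) - 6) = 3 - ((q + y) - 6) = 3 - (-6 + q + y) = 3 + (6 - q - y) = 9 - q - y)
E(a) = 512*a³*(-16 + a)³ (E(a) = (2*(a*(2 + 2))*(-16 + a))³ = (2*(a*4)*(-16 + a))³ = (2*(4*a)*(-16 + a))³ = (8*a*(-16 + a))³ = 512*a³*(-16 + a)³)
(-32*E(1))*U(0, 3) = (-16384*1³*(-16 + 1)³)*(9 - 1*3 - 1*0) = (-16384*(-15)³)*(9 - 3 + 0) = -16384*(-3375)*6 = -32*(-1728000)*6 = 55296000*6 = 331776000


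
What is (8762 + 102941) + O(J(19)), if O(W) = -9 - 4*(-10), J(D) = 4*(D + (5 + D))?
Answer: 111734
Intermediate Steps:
J(D) = 20 + 8*D (J(D) = 4*(5 + 2*D) = 20 + 8*D)
O(W) = 31 (O(W) = -9 + 40 = 31)
(8762 + 102941) + O(J(19)) = (8762 + 102941) + 31 = 111703 + 31 = 111734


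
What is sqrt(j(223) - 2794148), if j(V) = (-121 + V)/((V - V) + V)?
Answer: I*sqrt(138950163146)/223 ≈ 1671.6*I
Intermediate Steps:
j(V) = (-121 + V)/V (j(V) = (-121 + V)/(0 + V) = (-121 + V)/V)
sqrt(j(223) - 2794148) = sqrt((-121 + 223)/223 - 2794148) = sqrt((1/223)*102 - 2794148) = sqrt(102/223 - 2794148) = sqrt(-623094902/223) = I*sqrt(138950163146)/223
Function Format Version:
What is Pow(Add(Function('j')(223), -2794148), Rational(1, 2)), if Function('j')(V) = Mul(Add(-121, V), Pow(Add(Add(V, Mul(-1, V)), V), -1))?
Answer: Mul(Rational(1, 223), I, Pow(138950163146, Rational(1, 2))) ≈ Mul(1671.6, I)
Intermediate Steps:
Function('j')(V) = Mul(Pow(V, -1), Add(-121, V)) (Function('j')(V) = Mul(Add(-121, V), Pow(Add(0, V), -1)) = Mul(Add(-121, V), Pow(V, -1)) = Mul(Pow(V, -1), Add(-121, V)))
Pow(Add(Function('j')(223), -2794148), Rational(1, 2)) = Pow(Add(Mul(Pow(223, -1), Add(-121, 223)), -2794148), Rational(1, 2)) = Pow(Add(Mul(Rational(1, 223), 102), -2794148), Rational(1, 2)) = Pow(Add(Rational(102, 223), -2794148), Rational(1, 2)) = Pow(Rational(-623094902, 223), Rational(1, 2)) = Mul(Rational(1, 223), I, Pow(138950163146, Rational(1, 2)))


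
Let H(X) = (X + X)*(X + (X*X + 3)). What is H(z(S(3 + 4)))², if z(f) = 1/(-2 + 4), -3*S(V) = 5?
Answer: 225/16 ≈ 14.063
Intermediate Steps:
S(V) = -5/3 (S(V) = -⅓*5 = -5/3)
z(f) = ½ (z(f) = 1/2 = ½)
H(X) = 2*X*(3 + X + X²) (H(X) = (2*X)*(X + (X² + 3)) = (2*X)*(X + (3 + X²)) = (2*X)*(3 + X + X²) = 2*X*(3 + X + X²))
H(z(S(3 + 4)))² = (2*(½)*(3 + ½ + (½)²))² = (2*(½)*(3 + ½ + ¼))² = (2*(½)*(15/4))² = (15/4)² = 225/16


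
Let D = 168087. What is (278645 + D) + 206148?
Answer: 652880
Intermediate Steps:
(278645 + D) + 206148 = (278645 + 168087) + 206148 = 446732 + 206148 = 652880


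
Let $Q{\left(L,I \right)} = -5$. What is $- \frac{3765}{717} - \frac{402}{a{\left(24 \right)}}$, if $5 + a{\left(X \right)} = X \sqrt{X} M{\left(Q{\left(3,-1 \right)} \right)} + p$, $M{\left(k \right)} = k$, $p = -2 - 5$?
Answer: $- \frac{6037503}{1146722} + \frac{670 \sqrt{6}}{2399} \approx -4.5809$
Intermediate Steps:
$p = -7$ ($p = -2 - 5 = -7$)
$a{\left(X \right)} = -12 - 5 X^{\frac{3}{2}}$ ($a{\left(X \right)} = -5 + \left(X \sqrt{X} \left(-5\right) - 7\right) = -5 + \left(X^{\frac{3}{2}} \left(-5\right) - 7\right) = -5 - \left(7 + 5 X^{\frac{3}{2}}\right) = -12 - 5 X^{\frac{3}{2}}$)
$- \frac{3765}{717} - \frac{402}{a{\left(24 \right)}} = - \frac{3765}{717} - \frac{402}{-12 - 5 \cdot 24^{\frac{3}{2}}} = \left(-3765\right) \frac{1}{717} - \frac{402}{-12 - 5 \cdot 48 \sqrt{6}} = - \frac{1255}{239} - \frac{402}{-12 - 240 \sqrt{6}}$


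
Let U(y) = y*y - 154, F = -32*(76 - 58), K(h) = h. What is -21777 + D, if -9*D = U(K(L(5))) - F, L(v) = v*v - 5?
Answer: -65605/3 ≈ -21868.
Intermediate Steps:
L(v) = -5 + v**2 (L(v) = v**2 - 5 = -5 + v**2)
F = -576 (F = -32*18 = -576)
U(y) = -154 + y**2 (U(y) = y**2 - 154 = -154 + y**2)
D = -274/3 (D = -((-154 + (-5 + 5**2)**2) - 1*(-576))/9 = -((-154 + (-5 + 25)**2) + 576)/9 = -((-154 + 20**2) + 576)/9 = -((-154 + 400) + 576)/9 = -(246 + 576)/9 = -1/9*822 = -274/3 ≈ -91.333)
-21777 + D = -21777 - 274/3 = -65605/3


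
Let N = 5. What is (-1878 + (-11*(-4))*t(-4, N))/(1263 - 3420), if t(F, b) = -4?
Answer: 2054/2157 ≈ 0.95225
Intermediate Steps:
(-1878 + (-11*(-4))*t(-4, N))/(1263 - 3420) = (-1878 - 11*(-4)*(-4))/(1263 - 3420) = (-1878 + 44*(-4))/(-2157) = (-1878 - 176)*(-1/2157) = -2054*(-1/2157) = 2054/2157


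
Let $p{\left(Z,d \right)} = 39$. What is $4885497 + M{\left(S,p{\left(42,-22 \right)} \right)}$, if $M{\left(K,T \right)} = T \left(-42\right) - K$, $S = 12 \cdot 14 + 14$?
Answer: $4883677$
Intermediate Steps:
$S = 182$ ($S = 168 + 14 = 182$)
$M{\left(K,T \right)} = - K - 42 T$ ($M{\left(K,T \right)} = - 42 T - K = - K - 42 T$)
$4885497 + M{\left(S,p{\left(42,-22 \right)} \right)} = 4885497 - 1820 = 4883677$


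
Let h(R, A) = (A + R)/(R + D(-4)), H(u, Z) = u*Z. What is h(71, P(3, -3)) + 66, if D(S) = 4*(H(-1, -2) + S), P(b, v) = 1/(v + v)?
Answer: 25373/378 ≈ 67.124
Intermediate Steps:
P(b, v) = 1/(2*v)
H(u, Z) = Z*u
D(S) = 8 + 4*S (D(S) = 4*(-2*(-1) + S) = 4*(2 + S) = 8 + 4*S)
h(R, A) = (A + R)/(-8 + R) (h(R, A) = (A + R)/(R + (8 + 4*(-4))) = (A + R)/(R + (8 - 16)) = (A + R)/(R - 8) = (A + R)/(-8 + R))
h(71, P(3, -3)) + 66 = ((1/2)/(-3) + 71)/(-8 + 71) + 66 = ((1/2)*(-1/3) + 71)/63 + 66 = (-1/6 + 71)/63 + 66 = (1/63)*(425/6) + 66 = 425/378 + 66 = 25373/378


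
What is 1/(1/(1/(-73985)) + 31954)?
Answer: -1/42031 ≈ -2.3792e-5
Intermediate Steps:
1/(1/(1/(-73985)) + 31954) = 1/(1/(-1/73985) + 31954) = 1/(-73985 + 31954) = 1/(-42031) = -1/42031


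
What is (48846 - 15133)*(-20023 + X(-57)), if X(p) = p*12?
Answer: -698095091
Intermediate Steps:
X(p) = 12*p
(48846 - 15133)*(-20023 + X(-57)) = (48846 - 15133)*(-20023 + 12*(-57)) = 33713*(-20023 - 684) = 33713*(-20707) = -698095091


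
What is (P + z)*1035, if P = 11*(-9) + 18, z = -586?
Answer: -690345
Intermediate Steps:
P = -81 (P = -99 + 18 = -81)
(P + z)*1035 = (-81 - 586)*1035 = -667*1035 = -690345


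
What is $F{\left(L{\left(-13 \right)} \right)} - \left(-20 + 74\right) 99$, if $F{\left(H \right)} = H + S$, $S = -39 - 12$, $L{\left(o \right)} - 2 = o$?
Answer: $-5408$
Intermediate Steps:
$L{\left(o \right)} = 2 + o$
$S = -51$
$F{\left(H \right)} = -51 + H$ ($F{\left(H \right)} = H - 51 = -51 + H$)
$F{\left(L{\left(-13 \right)} \right)} - \left(-20 + 74\right) 99 = \left(-51 + \left(2 - 13\right)\right) - \left(-20 + 74\right) 99 = \left(-51 - 11\right) - 54 \cdot 99 = -62 - 5346 = -5408$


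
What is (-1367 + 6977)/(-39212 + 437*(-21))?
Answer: -510/4399 ≈ -0.11594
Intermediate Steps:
(-1367 + 6977)/(-39212 + 437*(-21)) = 5610/(-39212 - 9177) = 5610/(-48389) = 5610*(-1/48389) = -510/4399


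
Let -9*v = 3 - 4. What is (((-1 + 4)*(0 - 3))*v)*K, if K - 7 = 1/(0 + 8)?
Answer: -57/8 ≈ -7.1250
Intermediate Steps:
v = ⅑ (v = -(3 - 4)/9 = -⅑*(-1) = ⅑ ≈ 0.11111)
K = 57/8 (K = 7 + 1/(0 + 8) = 7 + 1/8 = 7 + ⅛ = 57/8 ≈ 7.1250)
(((-1 + 4)*(0 - 3))*v)*K = (((-1 + 4)*(0 - 3))*(⅑))*(57/8) = ((3*(-3))*(⅑))*(57/8) = -9*⅑*(57/8) = -1*57/8 = -57/8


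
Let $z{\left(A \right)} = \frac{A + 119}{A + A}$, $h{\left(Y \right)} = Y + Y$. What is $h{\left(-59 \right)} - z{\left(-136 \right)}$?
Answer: $- \frac{1889}{16} \approx -118.06$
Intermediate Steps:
$h{\left(Y \right)} = 2 Y$
$z{\left(A \right)} = \frac{119 + A}{2 A}$
$h{\left(-59 \right)} - z{\left(-136 \right)} = 2 \left(-59\right) - \frac{119 - 136}{2 \left(-136\right)} = -118 - \frac{1}{2} \left(- \frac{1}{136}\right) \left(-17\right) = -118 - \frac{1}{16} = - \frac{1889}{16}$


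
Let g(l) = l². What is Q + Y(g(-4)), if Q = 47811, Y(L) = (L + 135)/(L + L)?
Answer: 1530103/32 ≈ 47816.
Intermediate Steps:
Y(L) = (135 + L)/(2*L) (Y(L) = (135 + L)/((2*L)) = (135 + L)*(1/(2*L)) = (135 + L)/(2*L))
Q + Y(g(-4)) = 47811 + (135 + (-4)²)/(2*((-4)²)) = 47811 + (½)*(135 + 16)/16 = 47811 + (½)*(1/16)*151 = 47811 + 151/32 = 1530103/32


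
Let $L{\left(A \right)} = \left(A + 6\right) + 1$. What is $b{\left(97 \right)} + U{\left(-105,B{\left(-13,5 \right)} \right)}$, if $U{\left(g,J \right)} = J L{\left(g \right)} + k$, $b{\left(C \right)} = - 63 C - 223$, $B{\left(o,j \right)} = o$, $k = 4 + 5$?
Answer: $-5051$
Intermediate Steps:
$k = 9$
$L{\left(A \right)} = 7 + A$ ($L{\left(A \right)} = \left(6 + A\right) + 1 = 7 + A$)
$b{\left(C \right)} = -223 - 63 C$
$U{\left(g,J \right)} = 9 + J \left(7 + g\right)$ ($U{\left(g,J \right)} = J \left(7 + g\right) + 9 = 9 + J \left(7 + g\right)$)
$b{\left(97 \right)} + U{\left(-105,B{\left(-13,5 \right)} \right)} = \left(-223 - 6111\right) - \left(-9 + 13 \left(7 - 105\right)\right) = \left(-223 - 6111\right) + \left(9 - -1274\right) = -6334 + \left(9 + 1274\right) = -6334 + 1283 = -5051$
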